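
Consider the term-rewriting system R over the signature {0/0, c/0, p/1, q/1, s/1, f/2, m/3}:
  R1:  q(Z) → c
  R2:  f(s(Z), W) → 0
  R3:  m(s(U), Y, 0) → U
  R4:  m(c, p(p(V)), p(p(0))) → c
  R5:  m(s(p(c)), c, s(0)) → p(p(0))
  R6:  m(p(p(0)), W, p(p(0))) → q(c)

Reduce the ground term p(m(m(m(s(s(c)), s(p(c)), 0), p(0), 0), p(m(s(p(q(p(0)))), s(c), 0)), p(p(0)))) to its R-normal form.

p(c)

1. p(m(m(m(s(s(c)), s(p(c)), 0), p(0), 0), p(m(s(p(q(p(0)))), s(c), 0)), p(p(0))))  →  p(m(m(s(c), p(0), 0), p(m(s(p(q(p(0)))), s(c), 0)), p(p(0))))   [R3 at 1.1.1]
2. p(m(m(s(c), p(0), 0), p(m(s(p(q(p(0)))), s(c), 0)), p(p(0))))  →  p(m(c, p(m(s(p(q(p(0)))), s(c), 0)), p(p(0))))   [R3 at 1.1]
3. p(m(c, p(m(s(p(q(p(0)))), s(c), 0)), p(p(0))))  →  p(m(c, p(p(q(p(0)))), p(p(0))))   [R3 at 1.2.1]
4. p(m(c, p(p(q(p(0)))), p(p(0))))  →  p(c)   [R4 at 1]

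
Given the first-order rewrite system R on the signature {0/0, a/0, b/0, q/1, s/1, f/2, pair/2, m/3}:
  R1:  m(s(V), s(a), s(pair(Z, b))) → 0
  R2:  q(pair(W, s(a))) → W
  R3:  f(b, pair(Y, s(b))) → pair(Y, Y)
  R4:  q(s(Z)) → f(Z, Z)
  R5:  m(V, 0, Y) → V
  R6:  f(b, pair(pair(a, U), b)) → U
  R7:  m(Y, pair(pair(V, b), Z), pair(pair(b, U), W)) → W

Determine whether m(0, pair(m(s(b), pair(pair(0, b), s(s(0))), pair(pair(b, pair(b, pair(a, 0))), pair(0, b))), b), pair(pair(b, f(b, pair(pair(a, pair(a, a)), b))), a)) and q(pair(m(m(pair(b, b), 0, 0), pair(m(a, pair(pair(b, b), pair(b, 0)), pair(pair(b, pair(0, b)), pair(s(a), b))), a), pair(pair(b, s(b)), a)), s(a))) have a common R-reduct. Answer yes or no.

Reduce t₁ = m(0, pair(m(s(b), pair(pair(0, b), s(s(0))), pair(pair(b, pair(b, pair(a, 0))), pair(0, b))), b), pair(pair(b, f(b, pair(pair(a, pair(a, a)), b))), a)):
1. m(0, pair(m(s(b), pair(pair(0, b), s(s(0))), pair(pair(b, pair(b, pair(a, 0))), pair(0, b))), b), pair(pair(b, f(b, pair(pair(a, pair(a, a)), b))), a))  →  m(0, pair(pair(0, b), b), pair(pair(b, f(b, pair(pair(a, pair(a, a)), b))), a))   [R7 at 2.1]
2. m(0, pair(pair(0, b), b), pair(pair(b, f(b, pair(pair(a, pair(a, a)), b))), a))  →  a   [R7 at ε]

Reduce t₂ = q(pair(m(m(pair(b, b), 0, 0), pair(m(a, pair(pair(b, b), pair(b, 0)), pair(pair(b, pair(0, b)), pair(s(a), b))), a), pair(pair(b, s(b)), a)), s(a))):
1. q(pair(m(m(pair(b, b), 0, 0), pair(m(a, pair(pair(b, b), pair(b, 0)), pair(pair(b, pair(0, b)), pair(s(a), b))), a), pair(pair(b, s(b)), a)), s(a)))  →  m(m(pair(b, b), 0, 0), pair(m(a, pair(pair(b, b), pair(b, 0)), pair(pair(b, pair(0, b)), pair(s(a), b))), a), pair(pair(b, s(b)), a))   [R2 at ε]
2. m(m(pair(b, b), 0, 0), pair(m(a, pair(pair(b, b), pair(b, 0)), pair(pair(b, pair(0, b)), pair(s(a), b))), a), pair(pair(b, s(b)), a))  →  m(pair(b, b), pair(m(a, pair(pair(b, b), pair(b, 0)), pair(pair(b, pair(0, b)), pair(s(a), b))), a), pair(pair(b, s(b)), a))   [R5 at 1]
3. m(pair(b, b), pair(m(a, pair(pair(b, b), pair(b, 0)), pair(pair(b, pair(0, b)), pair(s(a), b))), a), pair(pair(b, s(b)), a))  →  m(pair(b, b), pair(pair(s(a), b), a), pair(pair(b, s(b)), a))   [R7 at 2.1]
4. m(pair(b, b), pair(pair(s(a), b), a), pair(pair(b, s(b)), a))  →  a   [R7 at ε]

yes — NF(t₁) = a, NF(t₂) = a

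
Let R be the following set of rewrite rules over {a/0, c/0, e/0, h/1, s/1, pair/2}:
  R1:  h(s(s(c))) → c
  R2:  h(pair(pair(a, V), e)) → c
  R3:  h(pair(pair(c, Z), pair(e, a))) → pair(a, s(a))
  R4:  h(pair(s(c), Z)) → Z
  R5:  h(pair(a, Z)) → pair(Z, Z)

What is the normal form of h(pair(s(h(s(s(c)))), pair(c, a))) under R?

pair(c, a)

1. h(pair(s(h(s(s(c)))), pair(c, a)))  →  h(pair(s(c), pair(c, a)))   [R1 at 1.1.1]
2. h(pair(s(c), pair(c, a)))  →  pair(c, a)   [R4 at ε]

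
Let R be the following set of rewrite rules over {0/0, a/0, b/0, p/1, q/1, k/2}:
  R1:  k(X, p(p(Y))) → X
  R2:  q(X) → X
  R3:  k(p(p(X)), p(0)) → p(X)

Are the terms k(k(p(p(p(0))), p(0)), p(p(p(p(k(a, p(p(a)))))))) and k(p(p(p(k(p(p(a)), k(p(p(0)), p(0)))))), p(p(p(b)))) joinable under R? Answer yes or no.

no — NF(t₁) = p(p(0)), NF(t₂) = p(p(p(p(a))))

Reduce t₁ = k(k(p(p(p(0))), p(0)), p(p(p(p(k(a, p(p(a)))))))):
1. k(k(p(p(p(0))), p(0)), p(p(p(p(k(a, p(p(a))))))))  →  k(p(p(p(0))), p(0))   [R1 at ε]
2. k(p(p(p(0))), p(0))  →  p(p(0))   [R3 at ε]

Reduce t₂ = k(p(p(p(k(p(p(a)), k(p(p(0)), p(0)))))), p(p(p(b)))):
1. k(p(p(p(k(p(p(a)), k(p(p(0)), p(0)))))), p(p(p(b))))  →  p(p(p(k(p(p(a)), k(p(p(0)), p(0))))))   [R1 at ε]
2. p(p(p(k(p(p(a)), k(p(p(0)), p(0))))))  →  p(p(p(k(p(p(a)), p(0)))))   [R3 at 1.1.1.2]
3. p(p(p(k(p(p(a)), p(0)))))  →  p(p(p(p(a))))   [R3 at 1.1.1]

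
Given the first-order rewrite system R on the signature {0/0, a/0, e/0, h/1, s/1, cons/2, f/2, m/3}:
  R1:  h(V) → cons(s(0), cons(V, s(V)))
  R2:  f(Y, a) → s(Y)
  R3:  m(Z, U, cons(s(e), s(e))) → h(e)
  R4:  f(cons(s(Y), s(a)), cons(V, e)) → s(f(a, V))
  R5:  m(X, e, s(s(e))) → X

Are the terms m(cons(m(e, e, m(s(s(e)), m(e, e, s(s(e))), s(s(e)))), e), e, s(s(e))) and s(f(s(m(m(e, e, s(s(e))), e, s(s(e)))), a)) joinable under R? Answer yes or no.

Reduce t₁ = m(cons(m(e, e, m(s(s(e)), m(e, e, s(s(e))), s(s(e)))), e), e, s(s(e))):
1. m(cons(m(e, e, m(s(s(e)), m(e, e, s(s(e))), s(s(e)))), e), e, s(s(e)))  →  cons(m(e, e, m(s(s(e)), m(e, e, s(s(e))), s(s(e)))), e)   [R5 at ε]
2. cons(m(e, e, m(s(s(e)), m(e, e, s(s(e))), s(s(e)))), e)  →  cons(m(e, e, m(s(s(e)), e, s(s(e)))), e)   [R5 at 1.3.2]
3. cons(m(e, e, m(s(s(e)), e, s(s(e)))), e)  →  cons(m(e, e, s(s(e))), e)   [R5 at 1.3]
4. cons(m(e, e, s(s(e))), e)  →  cons(e, e)   [R5 at 1]

Reduce t₂ = s(f(s(m(m(e, e, s(s(e))), e, s(s(e)))), a)):
1. s(f(s(m(m(e, e, s(s(e))), e, s(s(e)))), a))  →  s(s(s(m(m(e, e, s(s(e))), e, s(s(e))))))   [R2 at 1]
2. s(s(s(m(m(e, e, s(s(e))), e, s(s(e))))))  →  s(s(s(m(e, e, s(s(e))))))   [R5 at 1.1.1]
3. s(s(s(m(e, e, s(s(e))))))  →  s(s(s(e)))   [R5 at 1.1.1]

no — NF(t₁) = cons(e, e), NF(t₂) = s(s(s(e)))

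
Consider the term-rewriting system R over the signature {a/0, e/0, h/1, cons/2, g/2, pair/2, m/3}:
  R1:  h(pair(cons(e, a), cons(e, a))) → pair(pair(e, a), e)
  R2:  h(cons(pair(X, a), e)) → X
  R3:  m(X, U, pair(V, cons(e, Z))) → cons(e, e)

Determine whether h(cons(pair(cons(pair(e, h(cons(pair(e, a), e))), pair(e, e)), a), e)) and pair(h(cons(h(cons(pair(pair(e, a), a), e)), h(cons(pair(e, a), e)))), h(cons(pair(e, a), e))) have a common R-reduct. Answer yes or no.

Reduce t₁ = h(cons(pair(cons(pair(e, h(cons(pair(e, a), e))), pair(e, e)), a), e)):
1. h(cons(pair(cons(pair(e, h(cons(pair(e, a), e))), pair(e, e)), a), e))  →  cons(pair(e, h(cons(pair(e, a), e))), pair(e, e))   [R2 at ε]
2. cons(pair(e, h(cons(pair(e, a), e))), pair(e, e))  →  cons(pair(e, e), pair(e, e))   [R2 at 1.2]

Reduce t₂ = pair(h(cons(h(cons(pair(pair(e, a), a), e)), h(cons(pair(e, a), e)))), h(cons(pair(e, a), e))):
1. pair(h(cons(h(cons(pair(pair(e, a), a), e)), h(cons(pair(e, a), e)))), h(cons(pair(e, a), e)))  →  pair(h(cons(pair(e, a), h(cons(pair(e, a), e)))), h(cons(pair(e, a), e)))   [R2 at 1.1.1]
2. pair(h(cons(pair(e, a), h(cons(pair(e, a), e)))), h(cons(pair(e, a), e)))  →  pair(h(cons(pair(e, a), e)), h(cons(pair(e, a), e)))   [R2 at 1.1.2]
3. pair(h(cons(pair(e, a), e)), h(cons(pair(e, a), e)))  →  pair(e, h(cons(pair(e, a), e)))   [R2 at 1]
4. pair(e, h(cons(pair(e, a), e)))  →  pair(e, e)   [R2 at 2]

no — NF(t₁) = cons(pair(e, e), pair(e, e)), NF(t₂) = pair(e, e)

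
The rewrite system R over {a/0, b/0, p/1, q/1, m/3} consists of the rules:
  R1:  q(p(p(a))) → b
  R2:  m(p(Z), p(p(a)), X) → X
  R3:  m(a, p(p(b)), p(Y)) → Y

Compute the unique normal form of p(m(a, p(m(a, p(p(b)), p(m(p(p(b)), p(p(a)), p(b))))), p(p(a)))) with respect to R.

p(p(a))

1. p(m(a, p(m(a, p(p(b)), p(m(p(p(b)), p(p(a)), p(b))))), p(p(a))))  →  p(m(a, p(m(p(p(b)), p(p(a)), p(b))), p(p(a))))   [R3 at 1.2.1]
2. p(m(a, p(m(p(p(b)), p(p(a)), p(b))), p(p(a))))  →  p(m(a, p(p(b)), p(p(a))))   [R2 at 1.2.1]
3. p(m(a, p(p(b)), p(p(a))))  →  p(p(a))   [R3 at 1]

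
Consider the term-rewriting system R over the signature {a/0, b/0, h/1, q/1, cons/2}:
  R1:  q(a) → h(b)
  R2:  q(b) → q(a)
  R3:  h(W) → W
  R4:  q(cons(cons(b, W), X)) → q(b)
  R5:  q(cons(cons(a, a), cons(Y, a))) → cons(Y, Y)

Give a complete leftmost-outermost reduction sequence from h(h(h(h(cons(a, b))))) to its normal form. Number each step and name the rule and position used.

cons(a, b)

1. h(h(h(h(cons(a, b)))))  →  h(h(h(cons(a, b))))   [R3 at ε]
2. h(h(h(cons(a, b))))  →  h(h(cons(a, b)))   [R3 at ε]
3. h(h(cons(a, b)))  →  h(cons(a, b))   [R3 at ε]
4. h(cons(a, b))  →  cons(a, b)   [R3 at ε]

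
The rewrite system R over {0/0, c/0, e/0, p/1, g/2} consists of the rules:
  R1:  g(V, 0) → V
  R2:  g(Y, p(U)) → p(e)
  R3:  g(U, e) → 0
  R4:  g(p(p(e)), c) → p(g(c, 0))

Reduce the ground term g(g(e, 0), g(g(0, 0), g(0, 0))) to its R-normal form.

e

1. g(g(e, 0), g(g(0, 0), g(0, 0)))  →  g(e, g(g(0, 0), g(0, 0)))   [R1 at 1]
2. g(e, g(g(0, 0), g(0, 0)))  →  g(e, g(0, g(0, 0)))   [R1 at 2.1]
3. g(e, g(0, g(0, 0)))  →  g(e, g(0, 0))   [R1 at 2.2]
4. g(e, g(0, 0))  →  g(e, 0)   [R1 at 2]
5. g(e, 0)  →  e   [R1 at ε]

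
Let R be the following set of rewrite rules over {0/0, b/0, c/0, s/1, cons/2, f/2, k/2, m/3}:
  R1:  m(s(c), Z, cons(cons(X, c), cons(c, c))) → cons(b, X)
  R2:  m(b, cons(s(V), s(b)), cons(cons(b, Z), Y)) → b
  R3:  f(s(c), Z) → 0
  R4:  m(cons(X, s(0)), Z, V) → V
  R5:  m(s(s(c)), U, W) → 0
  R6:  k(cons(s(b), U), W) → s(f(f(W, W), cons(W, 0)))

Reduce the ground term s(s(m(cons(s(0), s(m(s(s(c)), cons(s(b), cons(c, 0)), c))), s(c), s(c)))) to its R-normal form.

1. s(s(m(cons(s(0), s(m(s(s(c)), cons(s(b), cons(c, 0)), c))), s(c), s(c))))  →  s(s(m(cons(s(0), s(0)), s(c), s(c))))   [R5 at 1.1.1.2.1]
2. s(s(m(cons(s(0), s(0)), s(c), s(c))))  →  s(s(s(c)))   [R4 at 1.1]

s(s(s(c)))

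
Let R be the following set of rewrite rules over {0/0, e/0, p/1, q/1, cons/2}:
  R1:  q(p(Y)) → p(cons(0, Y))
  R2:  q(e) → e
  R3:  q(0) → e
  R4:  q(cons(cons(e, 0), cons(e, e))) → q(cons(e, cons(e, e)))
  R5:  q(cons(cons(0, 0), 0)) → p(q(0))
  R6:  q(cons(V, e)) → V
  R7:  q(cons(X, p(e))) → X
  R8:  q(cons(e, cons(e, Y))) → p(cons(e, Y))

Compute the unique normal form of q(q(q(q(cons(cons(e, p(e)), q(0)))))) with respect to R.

1. q(q(q(q(cons(cons(e, p(e)), q(0))))))  →  q(q(q(q(cons(cons(e, p(e)), e)))))   [R3 at 1.1.1.1.2]
2. q(q(q(q(cons(cons(e, p(e)), e)))))  →  q(q(q(cons(e, p(e)))))   [R6 at 1.1.1]
3. q(q(q(cons(e, p(e)))))  →  q(q(e))   [R7 at 1.1]
4. q(q(e))  →  q(e)   [R2 at 1]
5. q(e)  →  e   [R2 at ε]

e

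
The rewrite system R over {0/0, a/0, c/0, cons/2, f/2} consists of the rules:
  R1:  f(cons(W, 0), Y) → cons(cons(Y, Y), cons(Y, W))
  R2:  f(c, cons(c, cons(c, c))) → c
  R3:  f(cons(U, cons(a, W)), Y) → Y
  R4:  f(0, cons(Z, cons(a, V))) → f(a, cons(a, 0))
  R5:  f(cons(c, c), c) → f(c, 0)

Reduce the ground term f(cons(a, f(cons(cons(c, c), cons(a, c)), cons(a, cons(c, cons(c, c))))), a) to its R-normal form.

1. f(cons(a, f(cons(cons(c, c), cons(a, c)), cons(a, cons(c, cons(c, c))))), a)  →  f(cons(a, cons(a, cons(c, cons(c, c)))), a)   [R3 at 1.2]
2. f(cons(a, cons(a, cons(c, cons(c, c)))), a)  →  a   [R3 at ε]

a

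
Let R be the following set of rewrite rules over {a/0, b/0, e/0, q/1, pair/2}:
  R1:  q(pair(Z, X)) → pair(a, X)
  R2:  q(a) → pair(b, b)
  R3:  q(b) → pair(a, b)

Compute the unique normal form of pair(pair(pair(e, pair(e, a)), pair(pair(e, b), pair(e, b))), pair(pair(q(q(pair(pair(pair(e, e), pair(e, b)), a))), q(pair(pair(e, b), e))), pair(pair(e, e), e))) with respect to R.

1. pair(pair(pair(e, pair(e, a)), pair(pair(e, b), pair(e, b))), pair(pair(q(q(pair(pair(pair(e, e), pair(e, b)), a))), q(pair(pair(e, b), e))), pair(pair(e, e), e)))  →  pair(pair(pair(e, pair(e, a)), pair(pair(e, b), pair(e, b))), pair(pair(q(pair(a, a)), q(pair(pair(e, b), e))), pair(pair(e, e), e)))   [R1 at 2.1.1.1]
2. pair(pair(pair(e, pair(e, a)), pair(pair(e, b), pair(e, b))), pair(pair(q(pair(a, a)), q(pair(pair(e, b), e))), pair(pair(e, e), e)))  →  pair(pair(pair(e, pair(e, a)), pair(pair(e, b), pair(e, b))), pair(pair(pair(a, a), q(pair(pair(e, b), e))), pair(pair(e, e), e)))   [R1 at 2.1.1]
3. pair(pair(pair(e, pair(e, a)), pair(pair(e, b), pair(e, b))), pair(pair(pair(a, a), q(pair(pair(e, b), e))), pair(pair(e, e), e)))  →  pair(pair(pair(e, pair(e, a)), pair(pair(e, b), pair(e, b))), pair(pair(pair(a, a), pair(a, e)), pair(pair(e, e), e)))   [R1 at 2.1.2]

pair(pair(pair(e, pair(e, a)), pair(pair(e, b), pair(e, b))), pair(pair(pair(a, a), pair(a, e)), pair(pair(e, e), e)))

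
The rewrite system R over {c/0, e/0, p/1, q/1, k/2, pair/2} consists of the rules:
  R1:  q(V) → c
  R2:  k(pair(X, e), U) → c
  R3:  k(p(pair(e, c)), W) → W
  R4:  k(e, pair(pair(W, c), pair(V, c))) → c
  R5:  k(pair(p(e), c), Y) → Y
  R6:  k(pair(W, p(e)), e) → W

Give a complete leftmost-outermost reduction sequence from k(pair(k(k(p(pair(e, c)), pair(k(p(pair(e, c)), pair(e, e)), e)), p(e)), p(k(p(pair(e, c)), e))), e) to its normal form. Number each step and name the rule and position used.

c

1. k(pair(k(k(p(pair(e, c)), pair(k(p(pair(e, c)), pair(e, e)), e)), p(e)), p(k(p(pair(e, c)), e))), e)  →  k(pair(k(pair(k(p(pair(e, c)), pair(e, e)), e), p(e)), p(k(p(pair(e, c)), e))), e)   [R3 at 1.1.1]
2. k(pair(k(pair(k(p(pair(e, c)), pair(e, e)), e), p(e)), p(k(p(pair(e, c)), e))), e)  →  k(pair(c, p(k(p(pair(e, c)), e))), e)   [R2 at 1.1]
3. k(pair(c, p(k(p(pair(e, c)), e))), e)  →  k(pair(c, p(e)), e)   [R3 at 1.2.1]
4. k(pair(c, p(e)), e)  →  c   [R6 at ε]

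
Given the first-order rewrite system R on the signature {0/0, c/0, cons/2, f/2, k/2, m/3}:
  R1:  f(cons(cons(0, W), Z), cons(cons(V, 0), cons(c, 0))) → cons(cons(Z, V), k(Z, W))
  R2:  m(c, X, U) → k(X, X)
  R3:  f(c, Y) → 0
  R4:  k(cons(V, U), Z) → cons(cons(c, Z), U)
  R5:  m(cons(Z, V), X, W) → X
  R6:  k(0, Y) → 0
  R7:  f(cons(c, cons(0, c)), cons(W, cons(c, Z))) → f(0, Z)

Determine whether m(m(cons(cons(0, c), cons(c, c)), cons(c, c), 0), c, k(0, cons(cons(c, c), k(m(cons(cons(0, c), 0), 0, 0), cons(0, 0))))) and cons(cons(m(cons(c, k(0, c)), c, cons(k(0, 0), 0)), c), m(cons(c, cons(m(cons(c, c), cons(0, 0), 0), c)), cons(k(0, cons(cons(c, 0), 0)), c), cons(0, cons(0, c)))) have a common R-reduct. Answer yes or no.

no — NF(t₁) = c, NF(t₂) = cons(cons(c, c), cons(0, c))

Reduce t₁ = m(m(cons(cons(0, c), cons(c, c)), cons(c, c), 0), c, k(0, cons(cons(c, c), k(m(cons(cons(0, c), 0), 0, 0), cons(0, 0))))):
1. m(m(cons(cons(0, c), cons(c, c)), cons(c, c), 0), c, k(0, cons(cons(c, c), k(m(cons(cons(0, c), 0), 0, 0), cons(0, 0)))))  →  m(cons(c, c), c, k(0, cons(cons(c, c), k(m(cons(cons(0, c), 0), 0, 0), cons(0, 0)))))   [R5 at 1]
2. m(cons(c, c), c, k(0, cons(cons(c, c), k(m(cons(cons(0, c), 0), 0, 0), cons(0, 0)))))  →  c   [R5 at ε]

Reduce t₂ = cons(cons(m(cons(c, k(0, c)), c, cons(k(0, 0), 0)), c), m(cons(c, cons(m(cons(c, c), cons(0, 0), 0), c)), cons(k(0, cons(cons(c, 0), 0)), c), cons(0, cons(0, c)))):
1. cons(cons(m(cons(c, k(0, c)), c, cons(k(0, 0), 0)), c), m(cons(c, cons(m(cons(c, c), cons(0, 0), 0), c)), cons(k(0, cons(cons(c, 0), 0)), c), cons(0, cons(0, c))))  →  cons(cons(c, c), m(cons(c, cons(m(cons(c, c), cons(0, 0), 0), c)), cons(k(0, cons(cons(c, 0), 0)), c), cons(0, cons(0, c))))   [R5 at 1.1]
2. cons(cons(c, c), m(cons(c, cons(m(cons(c, c), cons(0, 0), 0), c)), cons(k(0, cons(cons(c, 0), 0)), c), cons(0, cons(0, c))))  →  cons(cons(c, c), cons(k(0, cons(cons(c, 0), 0)), c))   [R5 at 2]
3. cons(cons(c, c), cons(k(0, cons(cons(c, 0), 0)), c))  →  cons(cons(c, c), cons(0, c))   [R6 at 2.1]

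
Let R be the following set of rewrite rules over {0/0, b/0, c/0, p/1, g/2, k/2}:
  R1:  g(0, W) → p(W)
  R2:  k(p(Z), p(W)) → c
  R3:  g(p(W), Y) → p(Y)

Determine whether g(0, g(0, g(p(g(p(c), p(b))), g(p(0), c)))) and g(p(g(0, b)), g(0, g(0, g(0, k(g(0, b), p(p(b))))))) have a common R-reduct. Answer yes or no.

Reduce t₁ = g(0, g(0, g(p(g(p(c), p(b))), g(p(0), c)))):
1. g(0, g(0, g(p(g(p(c), p(b))), g(p(0), c))))  →  p(g(0, g(p(g(p(c), p(b))), g(p(0), c))))   [R1 at ε]
2. p(g(0, g(p(g(p(c), p(b))), g(p(0), c))))  →  p(p(g(p(g(p(c), p(b))), g(p(0), c))))   [R1 at 1]
3. p(p(g(p(g(p(c), p(b))), g(p(0), c))))  →  p(p(p(g(p(0), c))))   [R3 at 1.1]
4. p(p(p(g(p(0), c))))  →  p(p(p(p(c))))   [R3 at 1.1.1]

Reduce t₂ = g(p(g(0, b)), g(0, g(0, g(0, k(g(0, b), p(p(b))))))):
1. g(p(g(0, b)), g(0, g(0, g(0, k(g(0, b), p(p(b)))))))  →  p(g(0, g(0, g(0, k(g(0, b), p(p(b)))))))   [R3 at ε]
2. p(g(0, g(0, g(0, k(g(0, b), p(p(b)))))))  →  p(p(g(0, g(0, k(g(0, b), p(p(b)))))))   [R1 at 1]
3. p(p(g(0, g(0, k(g(0, b), p(p(b)))))))  →  p(p(p(g(0, k(g(0, b), p(p(b)))))))   [R1 at 1.1]
4. p(p(p(g(0, k(g(0, b), p(p(b)))))))  →  p(p(p(p(k(g(0, b), p(p(b)))))))   [R1 at 1.1.1]
5. p(p(p(p(k(g(0, b), p(p(b)))))))  →  p(p(p(p(k(p(b), p(p(b)))))))   [R1 at 1.1.1.1.1]
6. p(p(p(p(k(p(b), p(p(b)))))))  →  p(p(p(p(c))))   [R2 at 1.1.1.1]

yes — NF(t₁) = p(p(p(p(c)))), NF(t₂) = p(p(p(p(c))))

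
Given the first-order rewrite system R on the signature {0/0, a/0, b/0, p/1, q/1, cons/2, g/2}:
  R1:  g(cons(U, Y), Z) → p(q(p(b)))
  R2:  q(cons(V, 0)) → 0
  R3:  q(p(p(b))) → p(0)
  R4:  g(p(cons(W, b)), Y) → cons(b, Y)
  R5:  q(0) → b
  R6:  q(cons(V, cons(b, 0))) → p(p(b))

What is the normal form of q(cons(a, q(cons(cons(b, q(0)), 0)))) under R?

1. q(cons(a, q(cons(cons(b, q(0)), 0))))  →  q(cons(a, 0))   [R2 at 1.2]
2. q(cons(a, 0))  →  0   [R2 at ε]

0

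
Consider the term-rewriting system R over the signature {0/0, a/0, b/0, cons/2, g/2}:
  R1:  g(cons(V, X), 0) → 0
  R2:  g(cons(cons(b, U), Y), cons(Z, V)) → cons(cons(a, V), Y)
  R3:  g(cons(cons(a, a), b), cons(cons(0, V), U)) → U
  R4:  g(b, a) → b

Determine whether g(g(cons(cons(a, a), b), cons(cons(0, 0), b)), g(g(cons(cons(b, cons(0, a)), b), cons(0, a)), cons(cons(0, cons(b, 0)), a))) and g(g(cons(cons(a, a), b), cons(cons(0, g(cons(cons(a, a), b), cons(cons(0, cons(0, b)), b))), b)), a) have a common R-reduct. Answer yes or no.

yes — NF(t₁) = b, NF(t₂) = b

Reduce t₁ = g(g(cons(cons(a, a), b), cons(cons(0, 0), b)), g(g(cons(cons(b, cons(0, a)), b), cons(0, a)), cons(cons(0, cons(b, 0)), a))):
1. g(g(cons(cons(a, a), b), cons(cons(0, 0), b)), g(g(cons(cons(b, cons(0, a)), b), cons(0, a)), cons(cons(0, cons(b, 0)), a)))  →  g(b, g(g(cons(cons(b, cons(0, a)), b), cons(0, a)), cons(cons(0, cons(b, 0)), a)))   [R3 at 1]
2. g(b, g(g(cons(cons(b, cons(0, a)), b), cons(0, a)), cons(cons(0, cons(b, 0)), a)))  →  g(b, g(cons(cons(a, a), b), cons(cons(0, cons(b, 0)), a)))   [R2 at 2.1]
3. g(b, g(cons(cons(a, a), b), cons(cons(0, cons(b, 0)), a)))  →  g(b, a)   [R3 at 2]
4. g(b, a)  →  b   [R4 at ε]

Reduce t₂ = g(g(cons(cons(a, a), b), cons(cons(0, g(cons(cons(a, a), b), cons(cons(0, cons(0, b)), b))), b)), a):
1. g(g(cons(cons(a, a), b), cons(cons(0, g(cons(cons(a, a), b), cons(cons(0, cons(0, b)), b))), b)), a)  →  g(b, a)   [R3 at 1]
2. g(b, a)  →  b   [R4 at ε]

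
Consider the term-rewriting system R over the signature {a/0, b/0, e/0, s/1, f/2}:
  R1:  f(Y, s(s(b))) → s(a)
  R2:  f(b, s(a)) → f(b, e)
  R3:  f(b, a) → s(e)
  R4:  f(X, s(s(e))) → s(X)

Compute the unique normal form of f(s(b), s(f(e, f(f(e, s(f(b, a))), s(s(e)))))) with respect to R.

1. f(s(b), s(f(e, f(f(e, s(f(b, a))), s(s(e))))))  →  f(s(b), s(f(e, s(f(e, s(f(b, a)))))))   [R4 at 2.1.2]
2. f(s(b), s(f(e, s(f(e, s(f(b, a)))))))  →  f(s(b), s(f(e, s(f(e, s(s(e)))))))   [R3 at 2.1.2.1.2.1]
3. f(s(b), s(f(e, s(f(e, s(s(e)))))))  →  f(s(b), s(f(e, s(s(e)))))   [R4 at 2.1.2.1]
4. f(s(b), s(f(e, s(s(e)))))  →  f(s(b), s(s(e)))   [R4 at 2.1]
5. f(s(b), s(s(e)))  →  s(s(b))   [R4 at ε]

s(s(b))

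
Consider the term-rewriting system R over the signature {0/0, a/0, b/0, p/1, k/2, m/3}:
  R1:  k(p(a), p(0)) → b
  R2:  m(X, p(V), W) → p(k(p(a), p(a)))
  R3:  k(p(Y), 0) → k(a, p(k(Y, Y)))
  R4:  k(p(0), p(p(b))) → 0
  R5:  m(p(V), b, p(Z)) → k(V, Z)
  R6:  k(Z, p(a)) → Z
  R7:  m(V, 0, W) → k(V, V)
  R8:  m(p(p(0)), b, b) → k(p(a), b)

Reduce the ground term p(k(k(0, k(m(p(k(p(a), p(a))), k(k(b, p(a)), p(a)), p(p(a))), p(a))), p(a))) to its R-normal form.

p(0)

1. p(k(k(0, k(m(p(k(p(a), p(a))), k(k(b, p(a)), p(a)), p(p(a))), p(a))), p(a)))  →  p(k(0, k(m(p(k(p(a), p(a))), k(k(b, p(a)), p(a)), p(p(a))), p(a))))   [R6 at 1]
2. p(k(0, k(m(p(k(p(a), p(a))), k(k(b, p(a)), p(a)), p(p(a))), p(a))))  →  p(k(0, m(p(k(p(a), p(a))), k(k(b, p(a)), p(a)), p(p(a)))))   [R6 at 1.2]
3. p(k(0, m(p(k(p(a), p(a))), k(k(b, p(a)), p(a)), p(p(a)))))  →  p(k(0, m(p(p(a)), k(k(b, p(a)), p(a)), p(p(a)))))   [R6 at 1.2.1.1]
4. p(k(0, m(p(p(a)), k(k(b, p(a)), p(a)), p(p(a)))))  →  p(k(0, m(p(p(a)), k(b, p(a)), p(p(a)))))   [R6 at 1.2.2]
5. p(k(0, m(p(p(a)), k(b, p(a)), p(p(a)))))  →  p(k(0, m(p(p(a)), b, p(p(a)))))   [R6 at 1.2.2]
6. p(k(0, m(p(p(a)), b, p(p(a)))))  →  p(k(0, k(p(a), p(a))))   [R5 at 1.2]
7. p(k(0, k(p(a), p(a))))  →  p(k(0, p(a)))   [R6 at 1.2]
8. p(k(0, p(a)))  →  p(0)   [R6 at 1]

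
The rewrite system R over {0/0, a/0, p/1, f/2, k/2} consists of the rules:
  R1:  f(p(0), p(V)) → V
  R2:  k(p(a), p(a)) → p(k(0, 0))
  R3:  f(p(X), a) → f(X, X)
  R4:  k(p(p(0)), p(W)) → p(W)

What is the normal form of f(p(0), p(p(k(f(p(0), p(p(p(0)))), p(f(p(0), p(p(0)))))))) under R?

1. f(p(0), p(p(k(f(p(0), p(p(p(0)))), p(f(p(0), p(p(0))))))))  →  p(k(f(p(0), p(p(p(0)))), p(f(p(0), p(p(0))))))   [R1 at ε]
2. p(k(f(p(0), p(p(p(0)))), p(f(p(0), p(p(0))))))  →  p(k(p(p(0)), p(f(p(0), p(p(0))))))   [R1 at 1.1]
3. p(k(p(p(0)), p(f(p(0), p(p(0))))))  →  p(p(f(p(0), p(p(0)))))   [R4 at 1]
4. p(p(f(p(0), p(p(0)))))  →  p(p(p(0)))   [R1 at 1.1]

p(p(p(0)))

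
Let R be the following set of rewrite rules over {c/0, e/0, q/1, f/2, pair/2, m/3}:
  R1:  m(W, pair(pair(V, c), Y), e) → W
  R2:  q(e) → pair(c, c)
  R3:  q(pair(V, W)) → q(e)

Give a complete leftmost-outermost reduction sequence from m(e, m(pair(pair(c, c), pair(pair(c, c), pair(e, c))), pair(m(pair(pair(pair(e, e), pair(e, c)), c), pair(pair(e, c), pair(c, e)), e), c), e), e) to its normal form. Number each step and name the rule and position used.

1. m(e, m(pair(pair(c, c), pair(pair(c, c), pair(e, c))), pair(m(pair(pair(pair(e, e), pair(e, c)), c), pair(pair(e, c), pair(c, e)), e), c), e), e)  →  m(e, m(pair(pair(c, c), pair(pair(c, c), pair(e, c))), pair(pair(pair(pair(e, e), pair(e, c)), c), c), e), e)   [R1 at 2.2.1]
2. m(e, m(pair(pair(c, c), pair(pair(c, c), pair(e, c))), pair(pair(pair(pair(e, e), pair(e, c)), c), c), e), e)  →  m(e, pair(pair(c, c), pair(pair(c, c), pair(e, c))), e)   [R1 at 2]
3. m(e, pair(pair(c, c), pair(pair(c, c), pair(e, c))), e)  →  e   [R1 at ε]

e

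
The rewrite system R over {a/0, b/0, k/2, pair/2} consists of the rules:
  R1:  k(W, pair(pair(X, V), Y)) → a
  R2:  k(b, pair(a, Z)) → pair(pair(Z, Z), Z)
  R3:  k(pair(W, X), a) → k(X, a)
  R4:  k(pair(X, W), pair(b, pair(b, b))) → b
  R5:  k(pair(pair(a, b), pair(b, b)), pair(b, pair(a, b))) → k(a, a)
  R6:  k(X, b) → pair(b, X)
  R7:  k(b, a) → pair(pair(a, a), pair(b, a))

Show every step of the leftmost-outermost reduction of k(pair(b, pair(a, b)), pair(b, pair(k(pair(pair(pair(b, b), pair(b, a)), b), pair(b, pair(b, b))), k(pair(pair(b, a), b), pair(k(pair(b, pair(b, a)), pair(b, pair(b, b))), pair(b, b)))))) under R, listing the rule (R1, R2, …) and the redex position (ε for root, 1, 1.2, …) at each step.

1. k(pair(b, pair(a, b)), pair(b, pair(k(pair(pair(pair(b, b), pair(b, a)), b), pair(b, pair(b, b))), k(pair(pair(b, a), b), pair(k(pair(b, pair(b, a)), pair(b, pair(b, b))), pair(b, b))))))  →  k(pair(b, pair(a, b)), pair(b, pair(b, k(pair(pair(b, a), b), pair(k(pair(b, pair(b, a)), pair(b, pair(b, b))), pair(b, b))))))   [R4 at 2.2.1]
2. k(pair(b, pair(a, b)), pair(b, pair(b, k(pair(pair(b, a), b), pair(k(pair(b, pair(b, a)), pair(b, pair(b, b))), pair(b, b))))))  →  k(pair(b, pair(a, b)), pair(b, pair(b, k(pair(pair(b, a), b), pair(b, pair(b, b))))))   [R4 at 2.2.2.2.1]
3. k(pair(b, pair(a, b)), pair(b, pair(b, k(pair(pair(b, a), b), pair(b, pair(b, b))))))  →  k(pair(b, pair(a, b)), pair(b, pair(b, b)))   [R4 at 2.2.2]
4. k(pair(b, pair(a, b)), pair(b, pair(b, b)))  →  b   [R4 at ε]

b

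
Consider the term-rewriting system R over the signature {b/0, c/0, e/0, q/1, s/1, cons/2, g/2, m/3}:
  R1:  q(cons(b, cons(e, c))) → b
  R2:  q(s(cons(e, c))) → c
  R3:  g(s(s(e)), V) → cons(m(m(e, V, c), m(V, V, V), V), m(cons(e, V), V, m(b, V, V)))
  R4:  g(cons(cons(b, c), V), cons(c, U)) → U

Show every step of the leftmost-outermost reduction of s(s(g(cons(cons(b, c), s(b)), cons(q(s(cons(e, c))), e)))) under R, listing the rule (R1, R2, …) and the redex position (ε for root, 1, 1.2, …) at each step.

1. s(s(g(cons(cons(b, c), s(b)), cons(q(s(cons(e, c))), e))))  →  s(s(g(cons(cons(b, c), s(b)), cons(c, e))))   [R2 at 1.1.2.1]
2. s(s(g(cons(cons(b, c), s(b)), cons(c, e))))  →  s(s(e))   [R4 at 1.1]

s(s(e))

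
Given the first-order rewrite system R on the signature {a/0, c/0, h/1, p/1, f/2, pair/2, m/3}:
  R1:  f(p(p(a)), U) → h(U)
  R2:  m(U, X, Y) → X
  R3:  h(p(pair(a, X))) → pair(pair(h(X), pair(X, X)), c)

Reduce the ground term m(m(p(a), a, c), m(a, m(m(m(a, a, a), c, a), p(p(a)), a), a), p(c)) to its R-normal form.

p(p(a))

1. m(m(p(a), a, c), m(a, m(m(m(a, a, a), c, a), p(p(a)), a), a), p(c))  →  m(a, m(m(m(a, a, a), c, a), p(p(a)), a), a)   [R2 at ε]
2. m(a, m(m(m(a, a, a), c, a), p(p(a)), a), a)  →  m(m(m(a, a, a), c, a), p(p(a)), a)   [R2 at ε]
3. m(m(m(a, a, a), c, a), p(p(a)), a)  →  p(p(a))   [R2 at ε]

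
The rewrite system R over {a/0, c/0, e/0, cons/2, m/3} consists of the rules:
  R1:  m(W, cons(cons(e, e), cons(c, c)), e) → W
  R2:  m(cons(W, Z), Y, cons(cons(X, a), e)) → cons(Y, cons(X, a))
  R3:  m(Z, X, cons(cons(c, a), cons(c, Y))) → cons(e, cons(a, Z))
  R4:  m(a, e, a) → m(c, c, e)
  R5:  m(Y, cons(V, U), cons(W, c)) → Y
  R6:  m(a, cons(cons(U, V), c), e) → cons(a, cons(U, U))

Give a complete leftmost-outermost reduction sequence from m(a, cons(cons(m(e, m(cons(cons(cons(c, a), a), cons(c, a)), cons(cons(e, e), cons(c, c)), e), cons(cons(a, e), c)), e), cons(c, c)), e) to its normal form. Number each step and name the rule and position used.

1. m(a, cons(cons(m(e, m(cons(cons(cons(c, a), a), cons(c, a)), cons(cons(e, e), cons(c, c)), e), cons(cons(a, e), c)), e), cons(c, c)), e)  →  m(a, cons(cons(m(e, cons(cons(cons(c, a), a), cons(c, a)), cons(cons(a, e), c)), e), cons(c, c)), e)   [R1 at 2.1.1.2]
2. m(a, cons(cons(m(e, cons(cons(cons(c, a), a), cons(c, a)), cons(cons(a, e), c)), e), cons(c, c)), e)  →  m(a, cons(cons(e, e), cons(c, c)), e)   [R5 at 2.1.1]
3. m(a, cons(cons(e, e), cons(c, c)), e)  →  a   [R1 at ε]

a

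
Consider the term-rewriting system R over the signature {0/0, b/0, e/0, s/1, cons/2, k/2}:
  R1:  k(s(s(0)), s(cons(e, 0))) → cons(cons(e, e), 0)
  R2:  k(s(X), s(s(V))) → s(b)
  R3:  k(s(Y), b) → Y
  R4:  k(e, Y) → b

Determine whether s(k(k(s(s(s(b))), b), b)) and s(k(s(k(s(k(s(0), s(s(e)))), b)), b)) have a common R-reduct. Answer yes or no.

Reduce t₁ = s(k(k(s(s(s(b))), b), b)):
1. s(k(k(s(s(s(b))), b), b))  →  s(k(s(s(b)), b))   [R3 at 1.1]
2. s(k(s(s(b)), b))  →  s(s(b))   [R3 at 1]

Reduce t₂ = s(k(s(k(s(k(s(0), s(s(e)))), b)), b)):
1. s(k(s(k(s(k(s(0), s(s(e)))), b)), b))  →  s(k(s(k(s(0), s(s(e)))), b))   [R3 at 1]
2. s(k(s(k(s(0), s(s(e)))), b))  →  s(k(s(0), s(s(e))))   [R3 at 1]
3. s(k(s(0), s(s(e))))  →  s(s(b))   [R2 at 1]

yes — NF(t₁) = s(s(b)), NF(t₂) = s(s(b))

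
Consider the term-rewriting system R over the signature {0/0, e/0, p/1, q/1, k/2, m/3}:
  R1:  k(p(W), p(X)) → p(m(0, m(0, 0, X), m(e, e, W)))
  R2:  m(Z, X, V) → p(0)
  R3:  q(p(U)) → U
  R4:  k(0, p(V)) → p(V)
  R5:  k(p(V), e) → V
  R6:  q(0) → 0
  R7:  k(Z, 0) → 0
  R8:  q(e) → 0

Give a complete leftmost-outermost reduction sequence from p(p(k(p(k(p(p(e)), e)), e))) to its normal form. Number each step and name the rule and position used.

1. p(p(k(p(k(p(p(e)), e)), e)))  →  p(p(k(p(p(e)), e)))   [R5 at 1.1]
2. p(p(k(p(p(e)), e)))  →  p(p(p(e)))   [R5 at 1.1]

p(p(p(e)))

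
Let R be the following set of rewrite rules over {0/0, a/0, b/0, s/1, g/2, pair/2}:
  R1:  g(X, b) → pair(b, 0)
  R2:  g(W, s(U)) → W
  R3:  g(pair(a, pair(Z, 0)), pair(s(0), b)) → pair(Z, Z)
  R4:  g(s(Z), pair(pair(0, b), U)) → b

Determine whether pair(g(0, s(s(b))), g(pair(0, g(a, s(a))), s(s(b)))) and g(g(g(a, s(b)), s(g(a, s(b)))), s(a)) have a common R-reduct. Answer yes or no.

Reduce t₁ = pair(g(0, s(s(b))), g(pair(0, g(a, s(a))), s(s(b)))):
1. pair(g(0, s(s(b))), g(pair(0, g(a, s(a))), s(s(b))))  →  pair(0, g(pair(0, g(a, s(a))), s(s(b))))   [R2 at 1]
2. pair(0, g(pair(0, g(a, s(a))), s(s(b))))  →  pair(0, pair(0, g(a, s(a))))   [R2 at 2]
3. pair(0, pair(0, g(a, s(a))))  →  pair(0, pair(0, a))   [R2 at 2.2]

Reduce t₂ = g(g(g(a, s(b)), s(g(a, s(b)))), s(a)):
1. g(g(g(a, s(b)), s(g(a, s(b)))), s(a))  →  g(g(a, s(b)), s(g(a, s(b))))   [R2 at ε]
2. g(g(a, s(b)), s(g(a, s(b))))  →  g(a, s(b))   [R2 at ε]
3. g(a, s(b))  →  a   [R2 at ε]

no — NF(t₁) = pair(0, pair(0, a)), NF(t₂) = a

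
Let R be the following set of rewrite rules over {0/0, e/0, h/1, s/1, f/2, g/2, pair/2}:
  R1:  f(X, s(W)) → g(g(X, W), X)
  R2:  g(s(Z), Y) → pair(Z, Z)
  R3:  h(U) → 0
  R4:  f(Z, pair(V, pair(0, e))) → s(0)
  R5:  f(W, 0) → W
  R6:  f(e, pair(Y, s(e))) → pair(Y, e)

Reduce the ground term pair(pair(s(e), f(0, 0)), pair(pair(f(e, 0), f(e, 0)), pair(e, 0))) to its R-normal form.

1. pair(pair(s(e), f(0, 0)), pair(pair(f(e, 0), f(e, 0)), pair(e, 0)))  →  pair(pair(s(e), 0), pair(pair(f(e, 0), f(e, 0)), pair(e, 0)))   [R5 at 1.2]
2. pair(pair(s(e), 0), pair(pair(f(e, 0), f(e, 0)), pair(e, 0)))  →  pair(pair(s(e), 0), pair(pair(e, f(e, 0)), pair(e, 0)))   [R5 at 2.1.1]
3. pair(pair(s(e), 0), pair(pair(e, f(e, 0)), pair(e, 0)))  →  pair(pair(s(e), 0), pair(pair(e, e), pair(e, 0)))   [R5 at 2.1.2]

pair(pair(s(e), 0), pair(pair(e, e), pair(e, 0)))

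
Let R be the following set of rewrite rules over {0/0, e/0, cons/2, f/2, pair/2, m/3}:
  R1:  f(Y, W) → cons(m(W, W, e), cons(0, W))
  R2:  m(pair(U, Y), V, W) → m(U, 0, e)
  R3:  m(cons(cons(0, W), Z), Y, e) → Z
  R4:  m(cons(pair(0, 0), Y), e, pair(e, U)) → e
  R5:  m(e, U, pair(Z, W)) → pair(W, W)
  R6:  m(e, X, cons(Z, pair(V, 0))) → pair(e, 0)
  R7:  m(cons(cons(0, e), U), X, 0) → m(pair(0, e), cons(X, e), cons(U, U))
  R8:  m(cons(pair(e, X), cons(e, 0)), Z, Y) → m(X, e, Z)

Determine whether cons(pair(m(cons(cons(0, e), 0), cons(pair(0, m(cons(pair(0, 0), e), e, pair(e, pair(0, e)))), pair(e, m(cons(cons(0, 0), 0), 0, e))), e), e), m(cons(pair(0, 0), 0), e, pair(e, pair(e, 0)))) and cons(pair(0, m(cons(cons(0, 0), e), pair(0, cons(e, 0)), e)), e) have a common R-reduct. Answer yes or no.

Reduce t₁ = cons(pair(m(cons(cons(0, e), 0), cons(pair(0, m(cons(pair(0, 0), e), e, pair(e, pair(0, e)))), pair(e, m(cons(cons(0, 0), 0), 0, e))), e), e), m(cons(pair(0, 0), 0), e, pair(e, pair(e, 0)))):
1. cons(pair(m(cons(cons(0, e), 0), cons(pair(0, m(cons(pair(0, 0), e), e, pair(e, pair(0, e)))), pair(e, m(cons(cons(0, 0), 0), 0, e))), e), e), m(cons(pair(0, 0), 0), e, pair(e, pair(e, 0))))  →  cons(pair(0, e), m(cons(pair(0, 0), 0), e, pair(e, pair(e, 0))))   [R3 at 1.1]
2. cons(pair(0, e), m(cons(pair(0, 0), 0), e, pair(e, pair(e, 0))))  →  cons(pair(0, e), e)   [R4 at 2]

Reduce t₂ = cons(pair(0, m(cons(cons(0, 0), e), pair(0, cons(e, 0)), e)), e):
1. cons(pair(0, m(cons(cons(0, 0), e), pair(0, cons(e, 0)), e)), e)  →  cons(pair(0, e), e)   [R3 at 1.2]

yes — NF(t₁) = cons(pair(0, e), e), NF(t₂) = cons(pair(0, e), e)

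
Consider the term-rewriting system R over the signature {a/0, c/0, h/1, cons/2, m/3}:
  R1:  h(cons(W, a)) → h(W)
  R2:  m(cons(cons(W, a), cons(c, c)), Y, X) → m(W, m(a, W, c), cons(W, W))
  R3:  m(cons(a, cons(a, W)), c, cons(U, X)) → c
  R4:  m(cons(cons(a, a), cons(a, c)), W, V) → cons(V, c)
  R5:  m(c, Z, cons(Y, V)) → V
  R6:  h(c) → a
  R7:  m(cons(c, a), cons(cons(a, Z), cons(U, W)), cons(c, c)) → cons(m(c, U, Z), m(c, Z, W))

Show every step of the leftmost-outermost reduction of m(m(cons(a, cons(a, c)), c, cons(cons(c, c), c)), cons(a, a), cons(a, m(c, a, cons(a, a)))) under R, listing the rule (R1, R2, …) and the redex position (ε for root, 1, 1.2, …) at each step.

a

1. m(m(cons(a, cons(a, c)), c, cons(cons(c, c), c)), cons(a, a), cons(a, m(c, a, cons(a, a))))  →  m(c, cons(a, a), cons(a, m(c, a, cons(a, a))))   [R3 at 1]
2. m(c, cons(a, a), cons(a, m(c, a, cons(a, a))))  →  m(c, a, cons(a, a))   [R5 at ε]
3. m(c, a, cons(a, a))  →  a   [R5 at ε]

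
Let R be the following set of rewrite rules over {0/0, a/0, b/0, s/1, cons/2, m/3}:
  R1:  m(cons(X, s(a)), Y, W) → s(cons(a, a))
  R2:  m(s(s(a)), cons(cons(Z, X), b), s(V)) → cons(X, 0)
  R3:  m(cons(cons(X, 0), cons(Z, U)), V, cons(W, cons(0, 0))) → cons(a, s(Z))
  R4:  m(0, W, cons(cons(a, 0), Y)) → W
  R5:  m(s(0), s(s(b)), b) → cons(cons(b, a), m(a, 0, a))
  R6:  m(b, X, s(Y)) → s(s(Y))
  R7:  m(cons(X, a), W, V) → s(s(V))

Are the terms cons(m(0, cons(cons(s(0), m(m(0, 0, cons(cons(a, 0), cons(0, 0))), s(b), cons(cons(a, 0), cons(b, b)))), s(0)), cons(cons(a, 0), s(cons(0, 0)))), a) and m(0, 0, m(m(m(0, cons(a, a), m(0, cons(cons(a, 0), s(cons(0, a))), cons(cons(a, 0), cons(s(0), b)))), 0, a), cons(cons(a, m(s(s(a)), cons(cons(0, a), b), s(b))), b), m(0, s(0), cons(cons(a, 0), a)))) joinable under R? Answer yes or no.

Reduce t₁ = cons(m(0, cons(cons(s(0), m(m(0, 0, cons(cons(a, 0), cons(0, 0))), s(b), cons(cons(a, 0), cons(b, b)))), s(0)), cons(cons(a, 0), s(cons(0, 0)))), a):
1. cons(m(0, cons(cons(s(0), m(m(0, 0, cons(cons(a, 0), cons(0, 0))), s(b), cons(cons(a, 0), cons(b, b)))), s(0)), cons(cons(a, 0), s(cons(0, 0)))), a)  →  cons(cons(cons(s(0), m(m(0, 0, cons(cons(a, 0), cons(0, 0))), s(b), cons(cons(a, 0), cons(b, b)))), s(0)), a)   [R4 at 1]
2. cons(cons(cons(s(0), m(m(0, 0, cons(cons(a, 0), cons(0, 0))), s(b), cons(cons(a, 0), cons(b, b)))), s(0)), a)  →  cons(cons(cons(s(0), m(0, s(b), cons(cons(a, 0), cons(b, b)))), s(0)), a)   [R4 at 1.1.2.1]
3. cons(cons(cons(s(0), m(0, s(b), cons(cons(a, 0), cons(b, b)))), s(0)), a)  →  cons(cons(cons(s(0), s(b)), s(0)), a)   [R4 at 1.1.2]

Reduce t₂ = m(0, 0, m(m(m(0, cons(a, a), m(0, cons(cons(a, 0), s(cons(0, a))), cons(cons(a, 0), cons(s(0), b)))), 0, a), cons(cons(a, m(s(s(a)), cons(cons(0, a), b), s(b))), b), m(0, s(0), cons(cons(a, 0), a)))):
1. m(0, 0, m(m(m(0, cons(a, a), m(0, cons(cons(a, 0), s(cons(0, a))), cons(cons(a, 0), cons(s(0), b)))), 0, a), cons(cons(a, m(s(s(a)), cons(cons(0, a), b), s(b))), b), m(0, s(0), cons(cons(a, 0), a))))  →  m(0, 0, m(m(m(0, cons(a, a), cons(cons(a, 0), s(cons(0, a)))), 0, a), cons(cons(a, m(s(s(a)), cons(cons(0, a), b), s(b))), b), m(0, s(0), cons(cons(a, 0), a))))   [R4 at 3.1.1.3]
2. m(0, 0, m(m(m(0, cons(a, a), cons(cons(a, 0), s(cons(0, a)))), 0, a), cons(cons(a, m(s(s(a)), cons(cons(0, a), b), s(b))), b), m(0, s(0), cons(cons(a, 0), a))))  →  m(0, 0, m(m(cons(a, a), 0, a), cons(cons(a, m(s(s(a)), cons(cons(0, a), b), s(b))), b), m(0, s(0), cons(cons(a, 0), a))))   [R4 at 3.1.1]
3. m(0, 0, m(m(cons(a, a), 0, a), cons(cons(a, m(s(s(a)), cons(cons(0, a), b), s(b))), b), m(0, s(0), cons(cons(a, 0), a))))  →  m(0, 0, m(s(s(a)), cons(cons(a, m(s(s(a)), cons(cons(0, a), b), s(b))), b), m(0, s(0), cons(cons(a, 0), a))))   [R7 at 3.1]
4. m(0, 0, m(s(s(a)), cons(cons(a, m(s(s(a)), cons(cons(0, a), b), s(b))), b), m(0, s(0), cons(cons(a, 0), a))))  →  m(0, 0, m(s(s(a)), cons(cons(a, cons(a, 0)), b), m(0, s(0), cons(cons(a, 0), a))))   [R2 at 3.2.1.2]
5. m(0, 0, m(s(s(a)), cons(cons(a, cons(a, 0)), b), m(0, s(0), cons(cons(a, 0), a))))  →  m(0, 0, m(s(s(a)), cons(cons(a, cons(a, 0)), b), s(0)))   [R4 at 3.3]
6. m(0, 0, m(s(s(a)), cons(cons(a, cons(a, 0)), b), s(0)))  →  m(0, 0, cons(cons(a, 0), 0))   [R2 at 3]
7. m(0, 0, cons(cons(a, 0), 0))  →  0   [R4 at ε]

no — NF(t₁) = cons(cons(cons(s(0), s(b)), s(0)), a), NF(t₂) = 0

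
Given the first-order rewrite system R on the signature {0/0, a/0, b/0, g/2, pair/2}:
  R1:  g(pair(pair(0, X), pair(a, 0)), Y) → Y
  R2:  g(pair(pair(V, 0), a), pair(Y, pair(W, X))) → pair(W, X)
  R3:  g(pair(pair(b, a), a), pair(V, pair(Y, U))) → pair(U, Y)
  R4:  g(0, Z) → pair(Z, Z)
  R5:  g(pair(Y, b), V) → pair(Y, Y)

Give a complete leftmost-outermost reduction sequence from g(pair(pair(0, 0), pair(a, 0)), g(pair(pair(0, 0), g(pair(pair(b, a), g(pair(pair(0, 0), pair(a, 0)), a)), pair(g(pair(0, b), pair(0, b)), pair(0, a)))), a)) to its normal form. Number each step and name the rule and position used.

1. g(pair(pair(0, 0), pair(a, 0)), g(pair(pair(0, 0), g(pair(pair(b, a), g(pair(pair(0, 0), pair(a, 0)), a)), pair(g(pair(0, b), pair(0, b)), pair(0, a)))), a))  →  g(pair(pair(0, 0), g(pair(pair(b, a), g(pair(pair(0, 0), pair(a, 0)), a)), pair(g(pair(0, b), pair(0, b)), pair(0, a)))), a)   [R1 at ε]
2. g(pair(pair(0, 0), g(pair(pair(b, a), g(pair(pair(0, 0), pair(a, 0)), a)), pair(g(pair(0, b), pair(0, b)), pair(0, a)))), a)  →  g(pair(pair(0, 0), g(pair(pair(b, a), a), pair(g(pair(0, b), pair(0, b)), pair(0, a)))), a)   [R1 at 1.2.1.2]
3. g(pair(pair(0, 0), g(pair(pair(b, a), a), pair(g(pair(0, b), pair(0, b)), pair(0, a)))), a)  →  g(pair(pair(0, 0), pair(a, 0)), a)   [R3 at 1.2]
4. g(pair(pair(0, 0), pair(a, 0)), a)  →  a   [R1 at ε]

a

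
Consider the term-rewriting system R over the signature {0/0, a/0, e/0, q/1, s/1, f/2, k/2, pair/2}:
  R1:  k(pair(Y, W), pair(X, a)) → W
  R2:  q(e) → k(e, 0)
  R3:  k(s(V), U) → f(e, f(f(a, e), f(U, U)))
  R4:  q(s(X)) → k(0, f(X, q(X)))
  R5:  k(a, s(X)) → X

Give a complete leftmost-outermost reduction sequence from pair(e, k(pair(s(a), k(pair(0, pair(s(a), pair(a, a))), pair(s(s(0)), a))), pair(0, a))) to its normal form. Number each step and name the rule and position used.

1. pair(e, k(pair(s(a), k(pair(0, pair(s(a), pair(a, a))), pair(s(s(0)), a))), pair(0, a)))  →  pair(e, k(pair(0, pair(s(a), pair(a, a))), pair(s(s(0)), a)))   [R1 at 2]
2. pair(e, k(pair(0, pair(s(a), pair(a, a))), pair(s(s(0)), a)))  →  pair(e, pair(s(a), pair(a, a)))   [R1 at 2]

pair(e, pair(s(a), pair(a, a)))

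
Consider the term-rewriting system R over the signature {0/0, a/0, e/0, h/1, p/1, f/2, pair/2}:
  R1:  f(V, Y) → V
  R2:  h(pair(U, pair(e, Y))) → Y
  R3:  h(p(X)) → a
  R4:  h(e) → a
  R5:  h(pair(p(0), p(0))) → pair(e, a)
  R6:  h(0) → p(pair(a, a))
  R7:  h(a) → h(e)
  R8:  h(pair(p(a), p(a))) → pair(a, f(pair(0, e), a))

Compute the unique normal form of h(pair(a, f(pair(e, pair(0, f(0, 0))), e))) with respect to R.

1. h(pair(a, f(pair(e, pair(0, f(0, 0))), e)))  →  h(pair(a, pair(e, pair(0, f(0, 0)))))   [R1 at 1.2]
2. h(pair(a, pair(e, pair(0, f(0, 0)))))  →  pair(0, f(0, 0))   [R2 at ε]
3. pair(0, f(0, 0))  →  pair(0, 0)   [R1 at 2]

pair(0, 0)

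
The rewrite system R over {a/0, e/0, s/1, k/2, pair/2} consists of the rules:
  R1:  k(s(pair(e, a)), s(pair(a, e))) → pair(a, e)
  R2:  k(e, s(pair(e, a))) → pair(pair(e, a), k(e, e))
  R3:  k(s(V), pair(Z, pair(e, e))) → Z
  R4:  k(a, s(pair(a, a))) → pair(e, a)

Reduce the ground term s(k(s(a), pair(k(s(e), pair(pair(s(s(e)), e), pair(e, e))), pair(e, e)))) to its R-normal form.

s(pair(s(s(e)), e))

1. s(k(s(a), pair(k(s(e), pair(pair(s(s(e)), e), pair(e, e))), pair(e, e))))  →  s(k(s(e), pair(pair(s(s(e)), e), pair(e, e))))   [R3 at 1]
2. s(k(s(e), pair(pair(s(s(e)), e), pair(e, e))))  →  s(pair(s(s(e)), e))   [R3 at 1]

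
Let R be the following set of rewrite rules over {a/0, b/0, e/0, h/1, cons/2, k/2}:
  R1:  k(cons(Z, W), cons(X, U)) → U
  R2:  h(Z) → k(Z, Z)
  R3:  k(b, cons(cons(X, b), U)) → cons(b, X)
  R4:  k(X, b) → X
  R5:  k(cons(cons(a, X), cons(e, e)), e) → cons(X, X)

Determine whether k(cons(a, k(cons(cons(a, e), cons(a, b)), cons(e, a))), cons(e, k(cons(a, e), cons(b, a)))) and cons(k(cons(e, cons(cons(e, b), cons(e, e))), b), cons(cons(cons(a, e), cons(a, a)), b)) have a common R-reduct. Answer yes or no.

no — NF(t₁) = a, NF(t₂) = cons(cons(e, cons(cons(e, b), cons(e, e))), cons(cons(cons(a, e), cons(a, a)), b))

Reduce t₁ = k(cons(a, k(cons(cons(a, e), cons(a, b)), cons(e, a))), cons(e, k(cons(a, e), cons(b, a)))):
1. k(cons(a, k(cons(cons(a, e), cons(a, b)), cons(e, a))), cons(e, k(cons(a, e), cons(b, a))))  →  k(cons(a, e), cons(b, a))   [R1 at ε]
2. k(cons(a, e), cons(b, a))  →  a   [R1 at ε]

Reduce t₂ = cons(k(cons(e, cons(cons(e, b), cons(e, e))), b), cons(cons(cons(a, e), cons(a, a)), b)):
1. cons(k(cons(e, cons(cons(e, b), cons(e, e))), b), cons(cons(cons(a, e), cons(a, a)), b))  →  cons(cons(e, cons(cons(e, b), cons(e, e))), cons(cons(cons(a, e), cons(a, a)), b))   [R4 at 1]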